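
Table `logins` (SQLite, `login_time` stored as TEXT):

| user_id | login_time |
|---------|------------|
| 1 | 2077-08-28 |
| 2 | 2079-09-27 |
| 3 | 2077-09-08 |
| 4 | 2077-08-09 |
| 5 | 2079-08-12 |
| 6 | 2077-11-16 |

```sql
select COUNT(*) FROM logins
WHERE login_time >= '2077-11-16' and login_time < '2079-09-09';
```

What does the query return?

2

Rows in [2077-11-16, 2079-09-09): 2079-08-12, 2077-11-16 → 2 rows.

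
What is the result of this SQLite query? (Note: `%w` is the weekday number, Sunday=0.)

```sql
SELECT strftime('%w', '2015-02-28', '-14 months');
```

First apply '-14 months': 2015-02-28 → 2013-12-28.
2013-12-28 is a Saturday; with Sunday=0 that is 6.

6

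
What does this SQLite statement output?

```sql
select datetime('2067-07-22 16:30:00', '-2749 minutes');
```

2067-07-20 18:41:00

2749 minutes = 45h 49m; -2749 minutes from 2067-07-22 16:30:00 is 2067-07-20 18:41:00 (crosses midnight).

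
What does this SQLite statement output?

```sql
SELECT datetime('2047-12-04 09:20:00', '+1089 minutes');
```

2047-12-05 03:29:00

1089 minutes = 18h 9m; +1089 minutes from 2047-12-04 09:20:00 is 2047-12-05 03:29:00 (crosses midnight).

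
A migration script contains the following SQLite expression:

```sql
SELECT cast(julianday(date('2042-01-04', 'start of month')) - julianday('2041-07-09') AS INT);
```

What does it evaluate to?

`start of month` rewinds 2042-01-04 to 2042-01-01.
22 days remain in July 2041 after the 9th (31 − 9).
August 2041: 31 days.
September 2041: 30 days.
October 2041: 31 days.
November 2041: 30 days.
December 2041: 31 days.
Then 1 day into January 2042.
Total: 22 + 31 + 30 + 31 + 30 + 31 + 1 = 176.

176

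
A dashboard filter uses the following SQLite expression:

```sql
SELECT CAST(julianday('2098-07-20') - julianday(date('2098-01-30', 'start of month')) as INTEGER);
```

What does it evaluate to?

200

`start of month` rewinds 2098-01-30 to 2098-01-01.
30 days remain in January 2098 after the 1st (31 − 1).
February 2098: 28 days.
March 2098: 31 days.
April 2098: 30 days.
May 2098: 31 days.
June 2098: 30 days.
Then 20 days into July 2098.
Total: 30 + 28 + 31 + 30 + 31 + 30 + 20 = 200.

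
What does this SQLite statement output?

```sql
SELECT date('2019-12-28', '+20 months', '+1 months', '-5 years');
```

2016-09-28

Adding +20 months to 2019-12-28 gives 2021-08-28.
Adding +1 month to 2021-08-28 gives 2021-09-28.
Adding -5 years to 2021-09-28 gives 2016-09-28.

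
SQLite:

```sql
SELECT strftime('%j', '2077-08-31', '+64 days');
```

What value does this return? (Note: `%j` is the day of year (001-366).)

307

First apply '+64 days': 2077-08-31 → 2077-11-03.
Day-of-year for 2077-11-03: days since 2077-01-01 inclusive = 307, zero-padded to 307.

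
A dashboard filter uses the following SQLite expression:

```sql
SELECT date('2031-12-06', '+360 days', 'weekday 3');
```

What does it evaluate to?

Applying '+360 days' to 2031-12-06: counting 360 days forward gives 2032-11-30.
`weekday 3` advances to the next Wednesday; 2032-11-30 is a Tuesday, so it moves forward to 2032-12-01.

2032-12-01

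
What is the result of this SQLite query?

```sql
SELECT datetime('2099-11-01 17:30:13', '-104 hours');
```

-104 hours from 2099-11-01 17:30:13 is 2099-10-28 09:30:13 (crosses midnight).

2099-10-28 09:30:13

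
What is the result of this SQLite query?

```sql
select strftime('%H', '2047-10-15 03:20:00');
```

03

`%H` extracts the 2-digit hour (00-23): 03.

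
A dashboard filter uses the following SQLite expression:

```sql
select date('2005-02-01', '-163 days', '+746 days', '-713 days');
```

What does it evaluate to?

Applying '-163 days' to 2005-02-01: counting 163 days back gives 2004-08-22.
Applying '+746 days' to 2004-08-22: counting 746 days forward gives 2006-09-07.
Applying '-713 days' to 2006-09-07: counting 713 days back gives 2004-09-24.

2004-09-24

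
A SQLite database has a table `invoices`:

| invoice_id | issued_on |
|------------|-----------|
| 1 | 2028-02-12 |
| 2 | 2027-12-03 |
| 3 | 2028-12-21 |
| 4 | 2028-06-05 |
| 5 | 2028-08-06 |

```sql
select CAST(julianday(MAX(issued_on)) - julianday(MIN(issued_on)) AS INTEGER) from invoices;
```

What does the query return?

384

MIN = 2027-12-03, MAX = 2028-12-21.
28 days remain in December 2027 after the 3rd (31 − 3).
Full months from January 2028 through November 2028 contribute their day counts.
Then 21 days into December 2028.
Total: 28 + 31 + 29 + 31 + 30 + 31 + 30 + 31 + 31 + 30 + 31 + 30 + 21 = 384.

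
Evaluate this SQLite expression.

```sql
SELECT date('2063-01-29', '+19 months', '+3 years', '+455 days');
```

Adding +19 months to 2063-01-29 gives 2064-08-29.
Adding +3 years to 2064-08-29 gives 2067-08-29.
Applying '+455 days' to 2067-08-29: counting 455 days forward gives 2068-11-26.

2068-11-26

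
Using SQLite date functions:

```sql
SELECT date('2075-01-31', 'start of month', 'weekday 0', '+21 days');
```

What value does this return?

2075-01-27

`start of month` rewinds 2075-01-31 to 2075-01-01.
`weekday 0` advances to the next Sunday; 2075-01-01 is a Tuesday, so it moves forward to 2075-01-06.
Advancing 21 more days within January lands on 2075-01-27.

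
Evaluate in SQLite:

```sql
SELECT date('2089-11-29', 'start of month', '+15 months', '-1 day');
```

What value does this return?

2091-01-31

`start of month` rewinds 2089-11-29 to 2089-11-01.
Adding +15 months to 2089-11-01 gives 2091-02-01.
Going back 1 day from 2091-02-01 reaches 2091-01-31 (last day of January, 31 days).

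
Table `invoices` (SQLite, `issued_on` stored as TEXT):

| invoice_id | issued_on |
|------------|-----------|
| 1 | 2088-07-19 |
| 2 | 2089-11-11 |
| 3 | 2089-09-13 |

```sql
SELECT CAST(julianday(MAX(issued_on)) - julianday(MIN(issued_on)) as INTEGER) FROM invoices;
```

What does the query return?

MIN = 2088-07-19, MAX = 2089-11-11.
12 days remain in July 2088 after the 19th (31 − 19).
Full months from August 2088 through October 2089 contribute their day counts.
Then 11 days into November 2089.
Total: 12 + 31 + 30 + 31 + 30 + 31 + 31 + 28 + 31 + 30 + 31 + 30 + 31 + 31 + 30 + 31 + 11 = 480.

480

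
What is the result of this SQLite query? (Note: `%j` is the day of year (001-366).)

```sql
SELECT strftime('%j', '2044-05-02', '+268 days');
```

025

First apply '+268 days': 2044-05-02 → 2045-01-25.
Day-of-year for 2045-01-25: days since 2045-01-01 inclusive = 25, zero-padded to 025.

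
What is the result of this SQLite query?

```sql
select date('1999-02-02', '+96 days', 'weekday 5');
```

1999-05-14

Applying '+96 days' to 1999-02-02: counting 96 days forward gives 1999-05-09.
`weekday 5` advances to the next Friday; 1999-05-09 is a Sunday, so it moves forward to 1999-05-14.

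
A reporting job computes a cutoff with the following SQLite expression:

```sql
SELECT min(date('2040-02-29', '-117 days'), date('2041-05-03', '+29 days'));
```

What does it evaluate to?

date('2040-02-29', '-117 days') → 2039-11-04.
date('2041-05-03', '+29 days') → 2041-06-01.
Earlier of the two is 2039-11-04.

2039-11-04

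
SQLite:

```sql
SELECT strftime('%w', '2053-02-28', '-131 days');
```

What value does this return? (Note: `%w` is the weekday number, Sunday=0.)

0

First apply '-131 days': 2053-02-28 → 2052-10-20.
2052-10-20 is a Sunday; with Sunday=0 that is 0.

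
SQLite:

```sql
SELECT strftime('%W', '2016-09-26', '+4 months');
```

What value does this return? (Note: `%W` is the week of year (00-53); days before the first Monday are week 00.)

04

First apply '+4 months': 2016-09-26 → 2017-01-26.
2017-01-26 is a Thursday. SQLite's %W counts Mondays since the year started; the result is 04.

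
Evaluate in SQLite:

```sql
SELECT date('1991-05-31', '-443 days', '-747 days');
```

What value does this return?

1988-02-26

Applying '-443 days' to 1991-05-31: counting 443 days back gives 1990-03-14.
Applying '-747 days' to 1990-03-14: counting 747 days back gives 1988-02-26.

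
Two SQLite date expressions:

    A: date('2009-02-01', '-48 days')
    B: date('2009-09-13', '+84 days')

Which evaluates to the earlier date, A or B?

A

A = 2008-12-15.
B = 2009-12-06.
A is earlier.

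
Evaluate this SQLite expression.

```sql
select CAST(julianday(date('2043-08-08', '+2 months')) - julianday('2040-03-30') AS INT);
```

1287

Adding +2 months to 2043-08-08 gives 2043-10-08.
1 day remains in March 2040 after the 30th (31 − 30).
Full months from April 2040 through September 2043 contribute their day counts.
Then 8 days into October 2043.
Total: 1 + 30 + 31 + 30 + 31 + 31 + 30 + 31 + 30 + 31 + 31 + 28 + 31 + 30 + 31 + 30 + 31 + 31 + 30 + 31 + 30 + 31 + 31 + 28 + 31 + 30 + 31 + 30 + 31 + 31 + 30 + 31 + 30 + 31 + 31 + 28 + 31 + 30 + 31 + 30 + 31 + 31 + 30 + 8 = 1287.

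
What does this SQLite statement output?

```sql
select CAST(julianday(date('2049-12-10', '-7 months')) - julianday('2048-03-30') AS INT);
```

406

Adding -7 months to 2049-12-10 gives 2049-05-10.
1 day remains in March 2048 after the 30th (31 − 30).
Full months from April 2048 through April 2049 contribute their day counts.
Then 10 days into May 2049.
Total: 1 + 30 + 31 + 30 + 31 + 31 + 30 + 31 + 30 + 31 + 31 + 28 + 31 + 30 + 10 = 406.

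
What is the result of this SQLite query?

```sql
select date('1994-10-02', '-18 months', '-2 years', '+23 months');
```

1993-03-02

Adding -18 months to 1994-10-02 gives 1993-04-02.
Adding -2 years to 1993-04-02 gives 1991-04-02.
Adding +23 months to 1991-04-02 gives 1993-03-02.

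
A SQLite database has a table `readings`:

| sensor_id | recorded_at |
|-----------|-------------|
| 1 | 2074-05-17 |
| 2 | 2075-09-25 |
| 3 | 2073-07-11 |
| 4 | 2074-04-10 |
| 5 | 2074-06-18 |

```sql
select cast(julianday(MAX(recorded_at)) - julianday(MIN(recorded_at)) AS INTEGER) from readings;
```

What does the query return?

MIN = 2073-07-11, MAX = 2075-09-25.
20 days remain in July 2073 after the 11th (31 − 11).
Full months from August 2073 through August 2075 contribute their day counts.
Then 25 days into September 2075.
Total: 20 + 31 + 30 + 31 + 30 + 31 + 31 + 28 + 31 + 30 + 31 + 30 + 31 + 31 + 30 + 31 + 30 + 31 + 31 + 28 + 31 + 30 + 31 + 30 + 31 + 31 + 25 = 806.

806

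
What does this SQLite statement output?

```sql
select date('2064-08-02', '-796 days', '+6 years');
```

Applying '-796 days' to 2064-08-02: counting 796 days back gives 2062-05-29.
Adding +6 years to 2062-05-29 gives 2068-05-29.

2068-05-29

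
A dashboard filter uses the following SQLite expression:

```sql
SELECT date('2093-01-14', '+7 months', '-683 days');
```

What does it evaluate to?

Adding +7 months to 2093-01-14 gives 2093-08-14.
Applying '-683 days' to 2093-08-14: counting 683 days back gives 2091-10-01.

2091-10-01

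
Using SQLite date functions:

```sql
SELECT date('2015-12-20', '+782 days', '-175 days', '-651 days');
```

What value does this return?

2015-11-06

Applying '+782 days' to 2015-12-20: counting 782 days forward gives 2018-02-09.
Applying '-175 days' to 2018-02-09: counting 175 days back gives 2017-08-18.
Applying '-651 days' to 2017-08-18: counting 651 days back gives 2015-11-06.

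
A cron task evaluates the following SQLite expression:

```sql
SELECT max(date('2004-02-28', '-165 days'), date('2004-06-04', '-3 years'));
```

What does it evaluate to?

date('2004-02-28', '-165 days') → 2003-09-16.
date('2004-06-04', '-3 years') → 2001-06-04.
Later of the two is 2003-09-16.

2003-09-16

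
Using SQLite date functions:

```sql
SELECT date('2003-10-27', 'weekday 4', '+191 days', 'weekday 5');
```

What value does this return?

`weekday 4` advances to the next Thursday; 2003-10-27 is a Monday, so it moves forward to 2003-10-30.
Applying '+191 days' to 2003-10-30: counting 191 days forward gives 2004-05-08.
`weekday 5` advances to the next Friday; 2004-05-08 is a Saturday, so it moves forward to 2004-05-14.

2004-05-14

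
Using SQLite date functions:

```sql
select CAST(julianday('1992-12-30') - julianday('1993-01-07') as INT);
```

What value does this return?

1 day remains in December 1992 after the 30th (31 − 30).
Then 7 days into January 1993.
Total: 1 + 7 = 8.
The subtraction is earlier − later, so the result is −8 → -8.

-8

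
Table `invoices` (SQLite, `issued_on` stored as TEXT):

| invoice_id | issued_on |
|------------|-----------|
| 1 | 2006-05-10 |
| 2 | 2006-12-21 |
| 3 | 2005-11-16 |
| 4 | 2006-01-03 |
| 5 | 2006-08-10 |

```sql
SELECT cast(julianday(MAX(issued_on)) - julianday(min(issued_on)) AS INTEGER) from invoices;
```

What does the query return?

MIN = 2005-11-16, MAX = 2006-12-21.
14 days remain in November 2005 after the 16th (30 − 16).
Full months from December 2005 through November 2006 contribute their day counts.
Then 21 days into December 2006.
Total: 14 + 31 + 31 + 28 + 31 + 30 + 31 + 30 + 31 + 31 + 30 + 31 + 30 + 21 = 400.

400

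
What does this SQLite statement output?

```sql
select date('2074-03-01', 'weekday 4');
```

2074-03-01

`weekday 4` advances to the next Thursday; 2074-03-01 is already a Thursday, so it stays at 2074-03-01.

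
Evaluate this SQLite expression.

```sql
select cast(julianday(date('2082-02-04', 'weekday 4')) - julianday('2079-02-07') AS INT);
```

1094

`weekday 4` advances to the next Thursday; 2082-02-04 is a Wednesday, so it moves forward to 2082-02-05.
21 days remain in February 2079 after the 7th (28 − 7).
Full months from March 2079 through January 2082 contribute their day counts.
Then 5 days into February 2082.
Total: 21 + 31 + 30 + 31 + 30 + 31 + 31 + 30 + 31 + 30 + 31 + 31 + 29 + 31 + 30 + 31 + 30 + 31 + 31 + 30 + 31 + 30 + 31 + 31 + 28 + 31 + 30 + 31 + 30 + 31 + 31 + 30 + 31 + 30 + 31 + 31 + 5 = 1094.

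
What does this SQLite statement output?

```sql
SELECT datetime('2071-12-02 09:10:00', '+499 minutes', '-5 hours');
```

2071-12-02 12:29:00

499 minutes = 8h 19m; +499 minutes from 2071-12-02 09:10:00 is 2071-12-02 17:29:00.
-5 hours from 2071-12-02 17:29:00 is 2071-12-02 12:29:00.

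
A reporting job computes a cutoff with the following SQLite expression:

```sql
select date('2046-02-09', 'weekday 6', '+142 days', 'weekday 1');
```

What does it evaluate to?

`weekday 6` advances to the next Saturday; 2046-02-09 is a Friday, so it moves forward to 2046-02-10.
Applying '+142 days' to 2046-02-10: counting 142 days forward gives 2046-07-02.
`weekday 1` advances to the next Monday; 2046-07-02 is already a Monday, so it stays at 2046-07-02.

2046-07-02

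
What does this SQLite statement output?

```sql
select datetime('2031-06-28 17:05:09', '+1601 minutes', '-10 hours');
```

2031-06-29 09:46:09

1601 minutes = 26h 41m; +1601 minutes from 2031-06-28 17:05:09 is 2031-06-29 19:46:09 (crosses midnight).
-10 hours from 2031-06-29 19:46:09 is 2031-06-29 09:46:09.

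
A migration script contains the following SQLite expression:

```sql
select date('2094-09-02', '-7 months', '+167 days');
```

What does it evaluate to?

Adding -7 months to 2094-09-02 gives 2094-02-02.
Applying '+167 days' to 2094-02-02: counting 167 days forward gives 2094-07-19.

2094-07-19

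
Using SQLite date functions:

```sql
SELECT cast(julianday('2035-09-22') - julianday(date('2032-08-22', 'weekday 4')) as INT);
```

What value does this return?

`weekday 4` advances to the next Thursday; 2032-08-22 is a Sunday, so it moves forward to 2032-08-26.
5 days remain in August 2032 after the 26th (31 − 26).
Full months from September 2032 through August 2035 contribute their day counts.
Then 22 days into September 2035.
Total: 5 + 30 + 31 + 30 + 31 + 31 + 28 + 31 + 30 + 31 + 30 + 31 + 31 + 30 + 31 + 30 + 31 + 31 + 28 + 31 + 30 + 31 + 30 + 31 + 31 + 30 + 31 + 30 + 31 + 31 + 28 + 31 + 30 + 31 + 30 + 31 + 31 + 22 = 1122.

1122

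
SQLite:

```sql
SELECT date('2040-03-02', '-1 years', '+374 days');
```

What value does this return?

Adding -1 year to 2040-03-02 gives 2039-03-02.
Applying '+374 days' to 2039-03-02: counting 374 days forward gives 2040-03-10.

2040-03-10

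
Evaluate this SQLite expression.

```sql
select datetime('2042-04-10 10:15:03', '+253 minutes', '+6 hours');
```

2042-04-10 20:28:03

253 minutes = 4h 13m; +253 minutes from 2042-04-10 10:15:03 is 2042-04-10 14:28:03.
+6 hours from 2042-04-10 14:28:03 is 2042-04-10 20:28:03.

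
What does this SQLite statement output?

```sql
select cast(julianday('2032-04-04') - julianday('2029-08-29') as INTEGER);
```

949

2 days remain in August 2029 after the 29th (31 − 29).
Full months from September 2029 through March 2032 contribute their day counts.
Then 4 days into April 2032.
Total: 2 + 30 + 31 + 30 + 31 + 31 + 28 + 31 + 30 + 31 + 30 + 31 + 31 + 30 + 31 + 30 + 31 + 31 + 28 + 31 + 30 + 31 + 30 + 31 + 31 + 30 + 31 + 30 + 31 + 31 + 29 + 31 + 4 = 949.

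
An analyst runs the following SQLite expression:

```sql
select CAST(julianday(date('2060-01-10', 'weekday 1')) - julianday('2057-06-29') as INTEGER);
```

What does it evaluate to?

`weekday 1` advances to the next Monday; 2060-01-10 is a Saturday, so it moves forward to 2060-01-12.
1 day remains in June 2057 after the 29th (30 − 29).
Full months from July 2057 through December 2059 contribute their day counts.
Then 12 days into January 2060.
Total: 1 + 31 + 31 + 30 + 31 + 30 + 31 + 31 + 28 + 31 + 30 + 31 + 30 + 31 + 31 + 30 + 31 + 30 + 31 + 31 + 28 + 31 + 30 + 31 + 30 + 31 + 31 + 30 + 31 + 30 + 31 + 12 = 927.

927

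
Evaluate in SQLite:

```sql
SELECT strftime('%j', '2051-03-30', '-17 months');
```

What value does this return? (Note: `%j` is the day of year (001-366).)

303

First apply '-17 months': 2051-03-30 → 2049-10-30.
Day-of-year for 2049-10-30: days since 2049-01-01 inclusive = 303, zero-padded to 303.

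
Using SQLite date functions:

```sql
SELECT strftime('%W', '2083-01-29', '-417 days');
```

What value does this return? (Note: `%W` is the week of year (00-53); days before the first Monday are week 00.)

First apply '-417 days': 2083-01-29 → 2081-12-08.
2081-12-08 is a Monday. SQLite's %W counts Mondays since the year started; the result is 49.

49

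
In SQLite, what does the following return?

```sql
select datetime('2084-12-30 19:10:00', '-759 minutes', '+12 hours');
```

759 minutes = 12h 39m; -759 minutes from 2084-12-30 19:10:00 is 2084-12-30 06:31:00.
+12 hours from 2084-12-30 06:31:00 is 2084-12-30 18:31:00.

2084-12-30 18:31:00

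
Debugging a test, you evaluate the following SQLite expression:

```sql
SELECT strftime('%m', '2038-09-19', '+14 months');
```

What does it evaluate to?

First apply '+14 months': 2038-09-19 → 2039-11-19.
`%m` extracts the 2-digit month (01-12): 11.

11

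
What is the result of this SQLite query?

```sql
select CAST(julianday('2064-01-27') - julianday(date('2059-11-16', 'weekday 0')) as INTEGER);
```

`weekday 0` advances to the next Sunday; 2059-11-16 is already a Sunday, so it stays at 2059-11-16.
14 days remain in November 2059 after the 16th (30 − 16).
Full months from December 2059 through December 2063 contribute their day counts.
Then 27 days into January 2064.
Total: 14 + 31 + 31 + 29 + 31 + 30 + 31 + 30 + 31 + 31 + 30 + 31 + 30 + 31 + 31 + 28 + 31 + 30 + 31 + 30 + 31 + 31 + 30 + 31 + 30 + 31 + 31 + 28 + 31 + 30 + 31 + 30 + 31 + 31 + 30 + 31 + 30 + 31 + 31 + 28 + 31 + 30 + 31 + 30 + 31 + 31 + 30 + 31 + 30 + 31 + 27 = 1533.

1533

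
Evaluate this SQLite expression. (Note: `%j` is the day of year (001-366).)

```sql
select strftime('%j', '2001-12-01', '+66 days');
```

036

First apply '+66 days': 2001-12-01 → 2002-02-05.
Day-of-year for 2002-02-05: days since 2002-01-01 inclusive = 36, zero-padded to 036.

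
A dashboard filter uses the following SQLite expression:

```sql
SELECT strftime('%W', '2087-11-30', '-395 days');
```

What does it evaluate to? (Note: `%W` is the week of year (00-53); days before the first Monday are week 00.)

43

First apply '-395 days': 2087-11-30 → 2086-10-31.
2086-10-31 is a Thursday. SQLite's %W counts Mondays since the year started; the result is 43.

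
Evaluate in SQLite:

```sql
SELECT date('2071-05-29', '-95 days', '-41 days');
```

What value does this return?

2071-01-13

Applying '-95 days' to 2071-05-29: counting 95 days back gives 2071-02-23.
Applying '-41 days' to 2071-02-23: counting 41 days back gives 2071-01-13.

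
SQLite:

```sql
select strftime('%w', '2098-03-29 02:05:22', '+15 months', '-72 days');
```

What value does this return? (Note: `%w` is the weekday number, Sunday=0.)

First apply '+15 months', '-72 days': 2098-03-29 02:05:22 → 2099-04-18 02:05:22.
2099-04-18 is a Saturday; with Sunday=0 that is 6.

6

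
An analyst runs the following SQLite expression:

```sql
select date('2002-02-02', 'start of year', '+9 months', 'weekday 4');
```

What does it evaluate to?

`start of year` rewinds 2002-02-02 to 2002-01-01.
Adding +9 months to 2002-01-01 gives 2002-10-01.
`weekday 4` advances to the next Thursday; 2002-10-01 is a Tuesday, so it moves forward to 2002-10-03.

2002-10-03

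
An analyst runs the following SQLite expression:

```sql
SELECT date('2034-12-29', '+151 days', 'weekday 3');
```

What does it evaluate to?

2035-05-30

Applying '+151 days' to 2034-12-29: counting 151 days forward gives 2035-05-29.
`weekday 3` advances to the next Wednesday; 2035-05-29 is a Tuesday, so it moves forward to 2035-05-30.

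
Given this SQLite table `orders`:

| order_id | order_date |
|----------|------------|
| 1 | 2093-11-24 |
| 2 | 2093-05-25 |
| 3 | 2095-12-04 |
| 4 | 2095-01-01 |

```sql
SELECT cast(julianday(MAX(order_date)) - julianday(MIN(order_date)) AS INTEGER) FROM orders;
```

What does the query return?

923

MIN = 2093-05-25, MAX = 2095-12-04.
6 days remain in May 2093 after the 25th (31 − 25).
Full months from June 2093 through November 2095 contribute their day counts.
Then 4 days into December 2095.
Total: 6 + 30 + 31 + 31 + 30 + 31 + 30 + 31 + 31 + 28 + 31 + 30 + 31 + 30 + 31 + 31 + 30 + 31 + 30 + 31 + 31 + 28 + 31 + 30 + 31 + 30 + 31 + 31 + 30 + 31 + 30 + 4 = 923.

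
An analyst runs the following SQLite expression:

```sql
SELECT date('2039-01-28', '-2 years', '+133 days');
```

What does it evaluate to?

2037-06-10

Adding -2 years to 2039-01-28 gives 2037-01-28.
Applying '+133 days' to 2037-01-28: counting 133 days forward gives 2037-06-10.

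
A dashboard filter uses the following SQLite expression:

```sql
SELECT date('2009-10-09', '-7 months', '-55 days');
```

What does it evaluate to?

2009-01-13

Adding -7 months to 2009-10-09 gives 2009-03-09.
Applying '-55 days' to 2009-03-09: counting 55 days back gives 2009-01-13.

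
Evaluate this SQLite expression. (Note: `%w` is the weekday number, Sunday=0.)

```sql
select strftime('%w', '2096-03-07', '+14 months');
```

2

First apply '+14 months': 2096-03-07 → 2097-05-07.
2097-05-07 is a Tuesday; with Sunday=0 that is 2.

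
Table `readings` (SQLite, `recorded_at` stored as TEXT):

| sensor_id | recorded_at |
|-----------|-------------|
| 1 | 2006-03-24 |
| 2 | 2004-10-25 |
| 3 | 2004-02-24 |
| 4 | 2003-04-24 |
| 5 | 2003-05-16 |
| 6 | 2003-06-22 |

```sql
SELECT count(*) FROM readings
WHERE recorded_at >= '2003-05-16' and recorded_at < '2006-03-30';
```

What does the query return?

Rows in [2003-05-16, 2006-03-30): 2006-03-24, 2004-10-25, 2004-02-24, 2003-05-16, 2003-06-22 → 5 rows.

5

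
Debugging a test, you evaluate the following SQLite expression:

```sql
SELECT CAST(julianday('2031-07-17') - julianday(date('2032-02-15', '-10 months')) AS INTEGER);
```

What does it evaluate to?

Adding -10 months to 2032-02-15 gives 2031-04-15.
15 days remain in April 2031 after the 15th (30 − 15).
May 2031: 31 days.
June 2031: 30 days.
Then 17 days into July 2031.
Total: 15 + 31 + 30 + 17 = 93.

93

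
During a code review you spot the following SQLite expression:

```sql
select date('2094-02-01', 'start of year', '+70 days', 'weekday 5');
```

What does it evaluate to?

2094-03-12

`start of year` rewinds 2094-02-01 to 2094-01-01.
Applying '+70 days' to 2094-01-01: counting 70 days forward gives 2094-03-12.
`weekday 5` advances to the next Friday; 2094-03-12 is already a Friday, so it stays at 2094-03-12.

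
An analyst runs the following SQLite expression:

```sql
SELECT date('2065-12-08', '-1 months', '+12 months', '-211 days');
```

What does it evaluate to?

Adding -1 month to 2065-12-08 gives 2065-11-08.
Adding +12 months to 2065-11-08 gives 2066-11-08.
Applying '-211 days' to 2066-11-08: counting 211 days back gives 2066-04-11.

2066-04-11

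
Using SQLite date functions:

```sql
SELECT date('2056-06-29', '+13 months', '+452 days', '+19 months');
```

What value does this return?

Adding +13 months to 2056-06-29 gives 2057-07-29.
Applying '+452 days' to 2057-07-29: counting 452 days forward gives 2058-10-24.
Adding +19 months to 2058-10-24 gives 2060-05-24.

2060-05-24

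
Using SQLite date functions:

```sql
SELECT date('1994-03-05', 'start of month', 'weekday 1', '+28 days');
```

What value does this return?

1994-04-04

`start of month` rewinds 1994-03-05 to 1994-03-01.
`weekday 1` advances to the next Monday; 1994-03-01 is a Tuesday, so it moves forward to 1994-03-07.
March 1994 has 31 days; 24 remain after the 7th, so 25 days reach 1994-04-01.
Advancing 3 more days within April lands on 1994-04-04.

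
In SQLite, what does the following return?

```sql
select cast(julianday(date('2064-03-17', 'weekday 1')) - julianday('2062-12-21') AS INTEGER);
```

452

`weekday 1` advances to the next Monday; 2064-03-17 is already a Monday, so it stays at 2064-03-17.
10 days remain in December 2062 after the 21st (31 − 21).
Full months from January 2063 through February 2064 contribute their day counts.
Then 17 days into March 2064.
Total: 10 + 31 + 28 + 31 + 30 + 31 + 30 + 31 + 31 + 30 + 31 + 30 + 31 + 31 + 29 + 17 = 452.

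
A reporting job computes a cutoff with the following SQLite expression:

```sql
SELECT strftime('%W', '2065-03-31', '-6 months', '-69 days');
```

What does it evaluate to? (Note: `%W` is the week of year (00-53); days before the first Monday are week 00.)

First apply '-6 months', '-69 days': 2065-03-31 → 2064-07-24.
2064-07-24 is a Thursday. SQLite's %W counts Mondays since the year started; the result is 29.

29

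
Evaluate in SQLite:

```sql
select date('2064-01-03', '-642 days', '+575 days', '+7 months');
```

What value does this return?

Applying '-642 days' to 2064-01-03: counting 642 days back gives 2062-04-01.
Applying '+575 days' to 2062-04-01: counting 575 days forward gives 2063-10-28.
Adding +7 months to 2063-10-28 gives 2064-05-28.

2064-05-28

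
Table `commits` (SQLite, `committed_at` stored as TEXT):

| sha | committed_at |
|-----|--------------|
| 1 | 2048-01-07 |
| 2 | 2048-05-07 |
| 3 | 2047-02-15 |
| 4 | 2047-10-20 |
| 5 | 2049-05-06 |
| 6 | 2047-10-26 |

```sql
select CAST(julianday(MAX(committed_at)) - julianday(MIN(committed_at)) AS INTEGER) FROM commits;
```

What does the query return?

811

MIN = 2047-02-15, MAX = 2049-05-06.
13 days remain in February 2047 after the 15th (28 − 15).
Full months from March 2047 through April 2049 contribute their day counts.
Then 6 days into May 2049.
Total: 13 + 31 + 30 + 31 + 30 + 31 + 31 + 30 + 31 + 30 + 31 + 31 + 29 + 31 + 30 + 31 + 30 + 31 + 31 + 30 + 31 + 30 + 31 + 31 + 28 + 31 + 30 + 6 = 811.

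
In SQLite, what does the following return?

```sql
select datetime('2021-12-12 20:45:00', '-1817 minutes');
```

2021-12-11 14:28:00

1817 minutes = 30h 17m; -1817 minutes from 2021-12-12 20:45:00 is 2021-12-11 14:28:00 (crosses midnight).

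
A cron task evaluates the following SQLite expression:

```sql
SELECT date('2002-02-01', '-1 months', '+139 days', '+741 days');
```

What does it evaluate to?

Adding -1 month to 2002-02-01 gives 2002-01-01.
Applying '+139 days' to 2002-01-01: counting 139 days forward gives 2002-05-20.
Applying '+741 days' to 2002-05-20: counting 741 days forward gives 2004-05-30.

2004-05-30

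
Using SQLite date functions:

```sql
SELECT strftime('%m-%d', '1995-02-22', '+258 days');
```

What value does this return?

11-07

First apply '+258 days': 1995-02-22 → 1995-11-07.
`%m-%d` extracts the month-day: 11-07.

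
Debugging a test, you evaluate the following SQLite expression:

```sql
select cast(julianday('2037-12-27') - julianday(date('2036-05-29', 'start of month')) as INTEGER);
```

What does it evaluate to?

`start of month` rewinds 2036-05-29 to 2036-05-01.
30 days remain in May 2036 after the 1st (31 − 1).
Full months from June 2036 through November 2037 contribute their day counts.
Then 27 days into December 2037.
Total: 30 + 30 + 31 + 31 + 30 + 31 + 30 + 31 + 31 + 28 + 31 + 30 + 31 + 30 + 31 + 31 + 30 + 31 + 30 + 27 = 605.

605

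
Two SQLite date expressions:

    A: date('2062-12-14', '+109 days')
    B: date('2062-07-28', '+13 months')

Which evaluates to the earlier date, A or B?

A

A = 2063-04-02.
B = 2063-08-28.
A is earlier.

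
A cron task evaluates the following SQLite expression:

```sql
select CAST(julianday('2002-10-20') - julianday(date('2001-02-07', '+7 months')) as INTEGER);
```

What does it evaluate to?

Adding +7 months to 2001-02-07 gives 2001-09-07.
23 days remain in September 2001 after the 7th (30 − 7).
Full months from October 2001 through September 2002 contribute their day counts.
Then 20 days into October 2002.
Total: 23 + 31 + 30 + 31 + 31 + 28 + 31 + 30 + 31 + 30 + 31 + 31 + 30 + 20 = 408.

408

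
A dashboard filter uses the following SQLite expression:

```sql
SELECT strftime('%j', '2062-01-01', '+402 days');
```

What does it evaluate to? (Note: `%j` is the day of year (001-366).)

First apply '+402 days': 2062-01-01 → 2063-02-07.
Day-of-year for 2063-02-07: days since 2063-01-01 inclusive = 38, zero-padded to 038.

038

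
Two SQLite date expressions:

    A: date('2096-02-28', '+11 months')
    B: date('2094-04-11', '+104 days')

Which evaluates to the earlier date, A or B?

B

A = 2097-01-28.
B = 2094-07-24.
B is earlier.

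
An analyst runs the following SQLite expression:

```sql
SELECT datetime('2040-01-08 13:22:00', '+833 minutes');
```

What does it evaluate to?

833 minutes = 13h 53m; +833 minutes from 2040-01-08 13:22:00 is 2040-01-09 03:15:00 (crosses midnight).

2040-01-09 03:15:00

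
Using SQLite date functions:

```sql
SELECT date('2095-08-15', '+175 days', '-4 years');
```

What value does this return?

2092-02-06

Applying '+175 days' to 2095-08-15: counting 175 days forward gives 2096-02-06.
Adding -4 years to 2096-02-06 gives 2092-02-06.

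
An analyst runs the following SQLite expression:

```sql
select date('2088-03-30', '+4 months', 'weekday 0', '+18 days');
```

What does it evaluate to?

2088-08-19

Adding +4 months to 2088-03-30 gives 2088-07-30.
`weekday 0` advances to the next Sunday; 2088-07-30 is a Friday, so it moves forward to 2088-08-01.
Advancing 18 more days within August lands on 2088-08-19.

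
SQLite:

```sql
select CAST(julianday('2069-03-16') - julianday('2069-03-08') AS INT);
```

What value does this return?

Both dates are in March 2069: 16 − 8 = 8.

8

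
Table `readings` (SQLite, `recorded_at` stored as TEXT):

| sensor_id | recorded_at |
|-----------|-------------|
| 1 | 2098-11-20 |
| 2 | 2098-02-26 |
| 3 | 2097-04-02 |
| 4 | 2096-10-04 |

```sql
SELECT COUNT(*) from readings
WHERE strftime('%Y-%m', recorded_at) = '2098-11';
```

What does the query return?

1

Rows with year-month 2098-11: 2098-11-20 → 1.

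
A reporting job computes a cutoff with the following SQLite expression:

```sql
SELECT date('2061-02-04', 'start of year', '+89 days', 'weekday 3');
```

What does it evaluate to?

`start of year` rewinds 2061-02-04 to 2061-01-01.
Applying '+89 days' to 2061-01-01: counting 89 days forward gives 2061-03-31.
`weekday 3` advances to the next Wednesday; 2061-03-31 is a Thursday, so it moves forward to 2061-04-06.

2061-04-06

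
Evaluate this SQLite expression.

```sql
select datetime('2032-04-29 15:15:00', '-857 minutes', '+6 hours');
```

2032-04-29 06:58:00

857 minutes = 14h 17m; -857 minutes from 2032-04-29 15:15:00 is 2032-04-29 00:58:00.
+6 hours from 2032-04-29 00:58:00 is 2032-04-29 06:58:00.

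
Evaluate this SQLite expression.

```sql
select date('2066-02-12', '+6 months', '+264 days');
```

Adding +6 months to 2066-02-12 gives 2066-08-12.
Applying '+264 days' to 2066-08-12: counting 264 days forward gives 2067-05-03.

2067-05-03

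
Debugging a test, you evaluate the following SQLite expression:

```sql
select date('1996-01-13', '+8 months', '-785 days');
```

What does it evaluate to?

1994-07-21

Adding +8 months to 1996-01-13 gives 1996-09-13.
Applying '-785 days' to 1996-09-13: counting 785 days back gives 1994-07-21.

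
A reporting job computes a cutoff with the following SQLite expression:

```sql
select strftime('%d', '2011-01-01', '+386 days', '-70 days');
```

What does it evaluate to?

First apply '+386 days', '-70 days': 2011-01-01 → 2011-11-13.
`%d` extracts the 2-digit day of month: 13.

13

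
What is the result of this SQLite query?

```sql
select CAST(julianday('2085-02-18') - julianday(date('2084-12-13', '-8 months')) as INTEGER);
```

311

Adding -8 months to 2084-12-13 gives 2084-04-13.
17 days remain in April 2084 after the 13th (30 − 13).
Full months from May 2084 through January 2085 contribute their day counts.
Then 18 days into February 2085.
Total: 17 + 31 + 30 + 31 + 31 + 30 + 31 + 30 + 31 + 31 + 18 = 311.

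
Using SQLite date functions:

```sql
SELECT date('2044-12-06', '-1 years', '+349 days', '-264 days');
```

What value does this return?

2044-02-29

Adding -1 year to 2044-12-06 gives 2043-12-06.
Applying '+349 days' to 2043-12-06: counting 349 days forward gives 2044-11-19.
Applying '-264 days' to 2044-11-19: counting 264 days back gives 2044-02-29.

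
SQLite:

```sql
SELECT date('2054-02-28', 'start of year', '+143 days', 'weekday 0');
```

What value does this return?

2054-05-24

`start of year` rewinds 2054-02-28 to 2054-01-01.
Applying '+143 days' to 2054-01-01: counting 143 days forward gives 2054-05-24.
`weekday 0` advances to the next Sunday; 2054-05-24 is already a Sunday, so it stays at 2054-05-24.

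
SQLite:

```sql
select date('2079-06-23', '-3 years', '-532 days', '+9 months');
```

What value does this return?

Adding -3 years to 2079-06-23 gives 2076-06-23.
Applying '-532 days' to 2076-06-23: counting 532 days back gives 2075-01-08.
Adding +9 months to 2075-01-08 gives 2075-10-08.

2075-10-08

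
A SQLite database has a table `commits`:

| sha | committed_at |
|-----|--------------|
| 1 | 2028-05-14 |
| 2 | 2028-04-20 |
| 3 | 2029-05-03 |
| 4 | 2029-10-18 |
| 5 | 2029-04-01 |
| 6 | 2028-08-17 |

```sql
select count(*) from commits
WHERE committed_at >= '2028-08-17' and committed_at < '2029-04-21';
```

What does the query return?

Rows in [2028-08-17, 2029-04-21): 2029-04-01, 2028-08-17 → 2 rows.

2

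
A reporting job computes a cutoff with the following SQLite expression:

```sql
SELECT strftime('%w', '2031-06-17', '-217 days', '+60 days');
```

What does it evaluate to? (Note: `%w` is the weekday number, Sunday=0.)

6

First apply '-217 days', '+60 days': 2031-06-17 → 2031-01-11.
2031-01-11 is a Saturday; with Sunday=0 that is 6.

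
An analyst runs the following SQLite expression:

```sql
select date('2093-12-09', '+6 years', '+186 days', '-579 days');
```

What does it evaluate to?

Adding +6 years to 2093-12-09 gives 2099-12-09.
Applying '+186 days' to 2099-12-09: counting 186 days forward gives 2100-06-13.
Applying '-579 days' to 2100-06-13: counting 579 days back gives 2098-11-11.

2098-11-11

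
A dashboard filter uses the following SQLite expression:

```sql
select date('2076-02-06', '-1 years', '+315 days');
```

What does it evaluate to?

2075-12-18

Adding -1 year to 2076-02-06 gives 2075-02-06.
Applying '+315 days' to 2075-02-06: counting 315 days forward gives 2075-12-18.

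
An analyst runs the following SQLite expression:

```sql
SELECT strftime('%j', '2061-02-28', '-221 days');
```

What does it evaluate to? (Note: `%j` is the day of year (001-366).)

204

First apply '-221 days': 2061-02-28 → 2060-07-22.
Day-of-year for 2060-07-22: days since 2060-01-01 inclusive = 204, zero-padded to 204.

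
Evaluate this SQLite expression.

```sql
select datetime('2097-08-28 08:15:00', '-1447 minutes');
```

1447 minutes = 24h 7m; -1447 minutes from 2097-08-28 08:15:00 is 2097-08-27 08:08:00 (crosses midnight).

2097-08-27 08:08:00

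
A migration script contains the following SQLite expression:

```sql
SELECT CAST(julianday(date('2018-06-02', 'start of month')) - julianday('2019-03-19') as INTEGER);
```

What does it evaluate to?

-291

`start of month` rewinds 2018-06-02 to 2018-06-01.
29 days remain in June 2018 after the 1st (30 − 1).
Full months from July 2018 through February 2019 contribute their day counts.
Then 19 days into March 2019.
Total: 29 + 31 + 31 + 30 + 31 + 30 + 31 + 31 + 28 + 19 = 291.
The subtraction is earlier − later, so the result is −291 → -291.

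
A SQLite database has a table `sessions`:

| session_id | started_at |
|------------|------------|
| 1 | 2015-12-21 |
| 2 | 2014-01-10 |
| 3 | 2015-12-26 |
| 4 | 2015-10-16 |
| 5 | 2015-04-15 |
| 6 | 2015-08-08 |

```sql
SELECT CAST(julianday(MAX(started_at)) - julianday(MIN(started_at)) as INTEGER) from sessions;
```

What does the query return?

715

MIN = 2014-01-10, MAX = 2015-12-26.
21 days remain in January 2014 after the 10th (31 − 10).
Full months from February 2014 through November 2015 contribute their day counts.
Then 26 days into December 2015.
Total: 21 + 28 + 31 + 30 + 31 + 30 + 31 + 31 + 30 + 31 + 30 + 31 + 31 + 28 + 31 + 30 + 31 + 30 + 31 + 31 + 30 + 31 + 30 + 26 = 715.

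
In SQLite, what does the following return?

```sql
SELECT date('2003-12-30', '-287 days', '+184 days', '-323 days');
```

Applying '-287 days' to 2003-12-30: counting 287 days back gives 2003-03-18.
Applying '+184 days' to 2003-03-18: counting 184 days forward gives 2003-09-18.
Applying '-323 days' to 2003-09-18: counting 323 days back gives 2002-10-30.

2002-10-30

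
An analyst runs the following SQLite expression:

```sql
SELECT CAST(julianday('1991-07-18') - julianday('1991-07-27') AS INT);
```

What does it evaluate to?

-9

Both dates are in July 1991: 27 − 18 = 9.
The subtraction is earlier − later, so the result is −9 → -9.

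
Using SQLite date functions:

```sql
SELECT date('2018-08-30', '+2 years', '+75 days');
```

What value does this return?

Adding +2 years to 2018-08-30 gives 2020-08-30.
Applying '+75 days' to 2020-08-30: counting 75 days forward gives 2020-11-13.

2020-11-13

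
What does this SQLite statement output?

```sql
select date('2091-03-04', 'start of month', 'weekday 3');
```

2091-03-07

`start of month` rewinds 2091-03-04 to 2091-03-01.
`weekday 3` advances to the next Wednesday; 2091-03-01 is a Thursday, so it moves forward to 2091-03-07.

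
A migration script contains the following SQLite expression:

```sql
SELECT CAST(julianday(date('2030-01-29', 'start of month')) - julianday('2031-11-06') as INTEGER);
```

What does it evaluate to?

`start of month` rewinds 2030-01-29 to 2030-01-01.
30 days remain in January 2030 after the 1st (31 − 1).
Full months from February 2030 through October 2031 contribute their day counts.
Then 6 days into November 2031.
Total: 30 + 28 + 31 + 30 + 31 + 30 + 31 + 31 + 30 + 31 + 30 + 31 + 31 + 28 + 31 + 30 + 31 + 30 + 31 + 31 + 30 + 31 + 6 = 674.
The subtraction is earlier − later, so the result is −674 → -674.

-674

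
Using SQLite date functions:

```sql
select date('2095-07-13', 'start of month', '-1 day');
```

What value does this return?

2095-06-30

`start of month` rewinds 2095-07-13 to 2095-07-01.
Going back 1 day from 2095-07-01 reaches 2095-06-30 (last day of June, 30 days).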